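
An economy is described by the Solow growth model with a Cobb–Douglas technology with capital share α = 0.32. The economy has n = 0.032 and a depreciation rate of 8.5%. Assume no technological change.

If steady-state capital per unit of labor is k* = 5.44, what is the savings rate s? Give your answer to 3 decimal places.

At the steady state, Δk = 0, so s·k^α = (n + δ)·k.
So s / (n + δ) = (k*)^(1−α) = 5.44^0.68 = 3.1638.
Therefore s = 3.1638 × (n + δ) = 3.1638 × 0.117 = 0.3702.

s ≈ 0.370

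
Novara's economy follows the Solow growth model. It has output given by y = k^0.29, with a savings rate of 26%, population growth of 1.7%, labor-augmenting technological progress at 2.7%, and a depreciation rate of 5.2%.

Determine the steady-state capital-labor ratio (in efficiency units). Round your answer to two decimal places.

At the steady state, Δk = 0, so s·k^α = (n + g + δ)·k.
Dividing both sides by k: k^(1−α) = s / (n + g + δ).
k^0.71 = 0.26 / (0.017 + 0.027 + 0.052) = 0.26 / 0.096 = 2.7083
k* = 2.7083^(1/0.71) ≈ 4.0685

k* ≈ 4.07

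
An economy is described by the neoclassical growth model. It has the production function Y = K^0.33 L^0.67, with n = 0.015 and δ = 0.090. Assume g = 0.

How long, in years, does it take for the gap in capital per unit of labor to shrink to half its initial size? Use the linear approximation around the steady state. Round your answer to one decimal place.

Near the steady state the convergence rate is λ = (1 − α)(n + δ).
λ = (1 − 0.33) × 0.105 = 0.67 × 0.105 = 0.07035
Half-life = ln 2 / λ = 0.6931 / 0.07035 ≈ 9.85 years

about 9.9 years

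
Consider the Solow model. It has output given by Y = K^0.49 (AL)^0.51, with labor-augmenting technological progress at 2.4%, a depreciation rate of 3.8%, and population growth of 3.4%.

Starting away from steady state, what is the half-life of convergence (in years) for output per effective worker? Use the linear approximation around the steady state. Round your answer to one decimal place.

Near the steady state the convergence rate is λ = (1 − α)(n + g + δ).
λ = (1 − 0.49) × 0.096 = 0.51 × 0.096 = 0.04896
Half-life = ln 2 / λ = 0.6931 / 0.04896 ≈ 14.16 years

half-life ≈ 14.2 years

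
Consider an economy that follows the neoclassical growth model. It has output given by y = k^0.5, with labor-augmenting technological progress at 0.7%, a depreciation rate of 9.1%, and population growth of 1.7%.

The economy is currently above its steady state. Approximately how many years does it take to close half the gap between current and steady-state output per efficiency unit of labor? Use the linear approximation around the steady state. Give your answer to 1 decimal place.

Near the steady state the convergence rate is λ = (1 − α)(n + g + δ).
λ = (1 − 0.5) × 0.115 = 0.5 × 0.115 = 0.0575
Half-life = ln 2 / λ = 0.6931 / 0.0575 ≈ 12.05 years

about 12.1 years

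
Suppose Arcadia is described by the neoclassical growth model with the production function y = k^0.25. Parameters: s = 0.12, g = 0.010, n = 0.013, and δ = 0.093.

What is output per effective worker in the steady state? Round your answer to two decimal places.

At the steady state, Δk = 0, so s·k^α = (n + g + δ)·k.
Rearranging, k^(1−α) = s / (n + g + δ).
k^0.75 = 0.12 / (0.013 + 0.010 + 0.093) = 0.12 / 0.116 = 1.0345
k* = 1.0345^(1/0.75) ≈ 1.0463
y* = (k*)^α = 1.0463^0.25 ≈ 1.0114

y* = 1.01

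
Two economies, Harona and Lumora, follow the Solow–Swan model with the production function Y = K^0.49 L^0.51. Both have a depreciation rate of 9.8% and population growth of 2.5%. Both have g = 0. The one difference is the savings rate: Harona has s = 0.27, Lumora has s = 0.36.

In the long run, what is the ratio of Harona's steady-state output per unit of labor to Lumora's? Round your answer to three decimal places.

ratio ≈ 0.759

Steady-state y* = [s/(n + δ)]^(α/(1−α)), so the ratio is [ (s_H/(n + δ)_H) / (s_L/(n + δ)_L) ]^0.9608.
s_H/(n + δ)_H = 0.27/0.123 = 2.1951; s_L/(n + δ)_L = 0.36/0.123 = 2.9268.
Ratio = (2.1951/2.9268)^0.9608 = 0.7500^0.9608 ≈ 0.7585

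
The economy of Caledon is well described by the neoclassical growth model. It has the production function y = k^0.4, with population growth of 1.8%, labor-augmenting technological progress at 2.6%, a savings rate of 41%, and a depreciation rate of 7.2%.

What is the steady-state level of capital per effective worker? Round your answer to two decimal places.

k* ≈ 8.20

Steady state requires s·f(k) = (n + g + δ)·k, i.e. s·k^α = (n + g + δ)·k.
Dividing both sides by k: k^(1−α) = s / (n + g + δ).
k^0.6 = 0.41 / (0.018 + 0.026 + 0.072) = 0.41 / 0.116 = 3.5345
k* = 3.5345^(1/0.6) ≈ 8.2012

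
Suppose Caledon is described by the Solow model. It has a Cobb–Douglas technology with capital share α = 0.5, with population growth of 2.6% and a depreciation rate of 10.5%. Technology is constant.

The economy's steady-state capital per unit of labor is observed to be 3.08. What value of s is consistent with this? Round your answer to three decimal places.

Steady state requires s·f(k) = (n + δ)·k, i.e. s·k^α = (n + δ)·k.
So s / (n + δ) = (k*)^(1−α) = 3.08^0.5 = 1.7550.
Therefore s = 1.7550 × (n + δ) = 1.7550 × 0.131 = 0.2299.

s ≈ 0.230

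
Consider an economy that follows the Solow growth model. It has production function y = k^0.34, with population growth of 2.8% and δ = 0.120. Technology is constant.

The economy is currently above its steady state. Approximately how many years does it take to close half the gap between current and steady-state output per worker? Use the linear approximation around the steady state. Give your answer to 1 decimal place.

half-life ≈ 7.1 years

Near the steady state the convergence rate is λ = (1 − α)(n + δ).
λ = (1 − 0.34) × 0.148 = 0.66 × 0.148 = 0.09768
Half-life = ln 2 / λ = 0.6931 / 0.09768 ≈ 7.10 years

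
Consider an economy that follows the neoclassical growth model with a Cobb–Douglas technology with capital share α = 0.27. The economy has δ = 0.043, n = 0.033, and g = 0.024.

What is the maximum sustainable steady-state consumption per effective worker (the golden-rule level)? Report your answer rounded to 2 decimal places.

At the golden rule, f'(k) = n + g + δ, so α·k^(α−1) = n + g + δ and k_gold = (α/(n + g + δ))^(1/(1−α)).
k_gold = (0.27/0.100)^(1/0.73) = 2.7000^1.3699 ≈ 3.8987
c_gold = f(k_gold) − (n + g + δ)·k_gold = 1.4439 − 0.100×3.8987 ≈ 1.0540

c_gold ≈ 1.05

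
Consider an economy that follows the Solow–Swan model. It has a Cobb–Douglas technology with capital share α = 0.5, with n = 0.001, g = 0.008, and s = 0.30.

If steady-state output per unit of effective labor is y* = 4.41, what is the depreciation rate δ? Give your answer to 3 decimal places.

In steady state, investment equals break-even investment: s·k^α = (n + g + δ)·k.
Since y* = [s/(n + g + δ)]^(α/(1−α)), we have s/(n + g + δ) = (y*)^((1−α)/α) = 4.41^1 = 4.4100.
Therefore n + g + δ = s / 4.4100 = 0.30 / 4.4100 = 0.0680, so δ = 0.0680 − 0.009 = 0.0590.

δ ≈ 0.059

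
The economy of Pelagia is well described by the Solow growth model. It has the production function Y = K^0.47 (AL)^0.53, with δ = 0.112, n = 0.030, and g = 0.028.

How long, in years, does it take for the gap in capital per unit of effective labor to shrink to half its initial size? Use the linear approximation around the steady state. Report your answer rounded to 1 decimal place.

about 7.7 years

Near the steady state the convergence rate is λ = (1 − α)(n + g + δ).
λ = (1 − 0.47) × 0.170 = 0.53 × 0.170 = 0.0901
Half-life = ln 2 / λ = 0.6931 / 0.0901 ≈ 7.69 years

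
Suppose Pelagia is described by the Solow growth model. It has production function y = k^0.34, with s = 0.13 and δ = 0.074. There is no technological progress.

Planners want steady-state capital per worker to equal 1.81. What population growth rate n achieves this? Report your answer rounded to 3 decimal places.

n ≈ 0.014

Steady state requires s·f(k) = (n + δ)·k, i.e. s·k^α = (n + δ)·k.
So s / (n + δ) = (k*)^(1−α) = 1.81^0.66 = 1.4793.
Therefore n + δ = s / 1.4793 = 0.13 / 1.4793 = 0.0879, so n = 0.0879 − 0.074 = 0.0139.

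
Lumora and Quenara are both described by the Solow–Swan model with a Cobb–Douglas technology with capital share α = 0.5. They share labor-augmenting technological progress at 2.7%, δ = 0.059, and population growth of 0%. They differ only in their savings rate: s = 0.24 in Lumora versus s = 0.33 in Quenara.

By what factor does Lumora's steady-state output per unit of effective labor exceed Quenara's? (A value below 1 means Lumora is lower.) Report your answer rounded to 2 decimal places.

ratio ≈ 0.73

Steady-state y* = [s/(n + g + δ)]^(α/(1−α)), so the ratio is [ (s_L/(n + g + δ)_L) / (s_Q/(n + g + δ)_Q) ]^1.
s_L/(n + g + δ)_L = 0.24/0.086 = 2.7907; s_Q/(n + g + δ)_Q = 0.33/0.086 = 3.8372.
Ratio = (2.7907/3.8372)^1 = 0.7273^1 ≈ 0.7273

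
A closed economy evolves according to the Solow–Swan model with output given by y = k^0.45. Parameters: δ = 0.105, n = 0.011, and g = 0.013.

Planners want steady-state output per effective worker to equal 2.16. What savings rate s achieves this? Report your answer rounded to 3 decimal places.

s ≈ 0.331

In steady state, investment equals break-even investment: s·k^α = (n + g + δ)·k.
Since y* = [s/(n + g + δ)]^(α/(1−α)), we have s/(n + g + δ) = (y*)^((1−α)/α) = 2.16^1.2222 = 2.5631.
Therefore s = 2.5631 × (n + g + δ) = 2.5631 × 0.129 = 0.3306.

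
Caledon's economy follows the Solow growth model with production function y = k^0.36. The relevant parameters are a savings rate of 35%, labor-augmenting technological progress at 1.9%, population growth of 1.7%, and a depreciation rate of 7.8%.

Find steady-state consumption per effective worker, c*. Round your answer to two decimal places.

In steady state, investment equals break-even investment: s·k^α = (n + g + δ)·k.
Dividing both sides by k: k^(1−α) = s / (n + g + δ).
k^0.64 = 0.35 / (0.017 + 0.019 + 0.078) = 0.35 / 0.114 = 3.0702
k* = 3.0702^(1/0.64) ≈ 5.7703
y* = (k*)^α = 5.7703^0.36 ≈ 1.8795
c* = (1 − s)·y* = (1 − 0.35) × 1.8795 ≈ 1.2217

c* = 1.22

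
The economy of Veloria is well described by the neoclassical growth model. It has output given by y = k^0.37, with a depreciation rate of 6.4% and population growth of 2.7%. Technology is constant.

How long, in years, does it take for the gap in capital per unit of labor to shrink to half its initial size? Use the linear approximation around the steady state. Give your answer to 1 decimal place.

Near the steady state the convergence rate is λ = (1 − α)(n + δ).
λ = (1 − 0.37) × 0.091 = 0.63 × 0.091 = 0.05733
Half-life = ln 2 / λ = 0.6931 / 0.05733 ≈ 12.09 years

half-life ≈ 12.1 years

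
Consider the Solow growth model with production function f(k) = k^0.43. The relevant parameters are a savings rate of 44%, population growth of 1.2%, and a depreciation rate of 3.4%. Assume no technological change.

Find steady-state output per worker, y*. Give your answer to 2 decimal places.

In steady state, investment equals break-even investment: s·k^α = (n + δ)·k.
Dividing both sides by k: k^(1−α) = s / (n + δ).
k^0.57 = 0.44 / (0.012 + 0.034) = 0.44 / 0.046 = 9.5652
k* = 9.5652^(1/0.57) ≈ 52.5431
y* = (k*)^α = 52.5431^0.43 ≈ 5.4932

y* = 5.49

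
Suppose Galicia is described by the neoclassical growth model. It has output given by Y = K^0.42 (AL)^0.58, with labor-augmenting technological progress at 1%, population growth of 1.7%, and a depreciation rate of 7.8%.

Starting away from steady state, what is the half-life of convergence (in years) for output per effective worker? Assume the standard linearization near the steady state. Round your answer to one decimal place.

half-life ≈ 11.4 years

Near the steady state the convergence rate is λ = (1 − α)(n + g + δ).
λ = (1 − 0.42) × 0.105 = 0.58 × 0.105 = 0.0609
Half-life = ln 2 / λ = 0.6931 / 0.0609 ≈ 11.38 years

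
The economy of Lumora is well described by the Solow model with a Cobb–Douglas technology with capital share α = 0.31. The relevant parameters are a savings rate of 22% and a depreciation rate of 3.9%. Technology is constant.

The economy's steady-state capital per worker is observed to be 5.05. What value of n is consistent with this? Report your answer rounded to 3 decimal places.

Steady state requires s·f(k) = (n + δ)·k, i.e. s·k^α = (n + δ)·k.
So s / (n + δ) = (k*)^(1−α) = 5.05^0.69 = 3.0568.
Therefore n + δ = s / 3.0568 = 0.22 / 3.0568 = 0.0720, so n = 0.0720 − 0.039 = 0.0330.

n ≈ 0.033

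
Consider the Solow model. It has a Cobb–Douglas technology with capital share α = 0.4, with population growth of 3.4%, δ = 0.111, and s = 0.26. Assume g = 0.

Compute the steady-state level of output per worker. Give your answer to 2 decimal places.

y* ≈ 1.48

At the steady state, Δk = 0, so s·k^α = (n + δ)·k.
Dividing both sides by k: k^(1−α) = s / (n + δ).
k^0.6 = 0.26 / (0.034 + 0.111) = 0.26 / 0.145 = 1.7931
k* = 1.7931^(1/0.6) ≈ 2.6465
y* = (k*)^α = 2.6465^0.4 ≈ 1.4759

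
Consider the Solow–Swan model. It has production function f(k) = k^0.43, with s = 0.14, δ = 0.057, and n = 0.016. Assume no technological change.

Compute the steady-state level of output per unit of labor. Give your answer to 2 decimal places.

y* = 1.63

Steady state requires s·f(k) = (n + δ)·k, i.e. s·k^α = (n + δ)·k.
Dividing both sides by k: k^(1−α) = s / (n + δ).
k^0.57 = 0.14 / (0.016 + 0.057) = 0.14 / 0.073 = 1.9178
k* = 1.9178^(1/0.57) ≈ 3.1343
y* = (k*)^α = 3.1343^0.43 ≈ 1.6343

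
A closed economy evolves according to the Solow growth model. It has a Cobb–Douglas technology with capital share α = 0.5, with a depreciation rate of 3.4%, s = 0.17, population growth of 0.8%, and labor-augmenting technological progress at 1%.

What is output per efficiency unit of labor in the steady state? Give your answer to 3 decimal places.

y* ≈ 3.269

In steady state, investment equals break-even investment: s·k^α = (n + g + δ)·k.
Rearranging, k^(1−α) = s / (n + g + δ).
k^0.5 = 0.17 / (0.008 + 0.010 + 0.034) = 0.17 / 0.052 = 3.2692
k* = 3.2692^(1/0.5) ≈ 10.6877
y* = (k*)^α = 10.6877^0.5 ≈ 3.2692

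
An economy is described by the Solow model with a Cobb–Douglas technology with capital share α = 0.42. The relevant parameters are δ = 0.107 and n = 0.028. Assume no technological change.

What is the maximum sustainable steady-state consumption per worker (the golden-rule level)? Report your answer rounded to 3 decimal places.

c_gold ≈ 1.319

At the golden rule, f'(k) = n + δ, so α·k^(α−1) = n + δ and k_gold = (α/(n + δ))^(1/(1−α)).
k_gold = (0.42/0.135)^(1/0.58) = 3.1111^1.7241 ≈ 7.0767
c_gold = f(k_gold) − (n + δ)·k_gold = 2.2747 − 0.135×7.0767 ≈ 1.3193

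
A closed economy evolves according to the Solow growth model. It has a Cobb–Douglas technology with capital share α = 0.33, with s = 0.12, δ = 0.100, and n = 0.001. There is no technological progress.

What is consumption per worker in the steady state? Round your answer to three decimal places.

c* ≈ 0.958

Steady state requires s·f(k) = (n + δ)·k, i.e. s·k^α = (n + δ)·k.
Dividing both sides by k: k^(1−α) = s / (n + δ).
k^0.67 = 0.12 / (0.001 + 0.100) = 0.12 / 0.101 = 1.1881
k* = 1.1881^(1/0.67) ≈ 1.2934
y* = (k*)^α = 1.2934^0.33 ≈ 1.0886
c* = (1 − s)·y* = (1 − 0.12) × 1.0886 ≈ 0.9580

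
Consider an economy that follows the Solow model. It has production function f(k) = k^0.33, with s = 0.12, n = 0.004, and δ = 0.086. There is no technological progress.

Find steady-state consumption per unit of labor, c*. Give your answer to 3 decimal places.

c* ≈ 1.014

At the steady state, Δk = 0, so s·k^α = (n + δ)·k.
Rearranging, k^(1−α) = s / (n + δ).
k^0.67 = 0.12 / (0.004 + 0.086) = 0.12 / 0.090 = 1.3333
k* = 1.3333^(1/0.67) ≈ 1.5362
y* = (k*)^α = 1.5362^0.33 ≈ 1.1522
c* = (1 − s)·y* = (1 − 0.12) × 1.1522 ≈ 1.0139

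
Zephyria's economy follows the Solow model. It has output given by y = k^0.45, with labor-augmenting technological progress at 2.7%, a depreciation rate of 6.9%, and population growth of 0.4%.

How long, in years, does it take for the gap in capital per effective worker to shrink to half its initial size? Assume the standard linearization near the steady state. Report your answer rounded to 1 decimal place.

half-life ≈ 12.6 years

Near the steady state the convergence rate is λ = (1 − α)(n + g + δ).
λ = (1 − 0.45) × 0.100 = 0.55 × 0.100 = 0.0550
Half-life = ln 2 / λ = 0.6931 / 0.0550 ≈ 12.60 years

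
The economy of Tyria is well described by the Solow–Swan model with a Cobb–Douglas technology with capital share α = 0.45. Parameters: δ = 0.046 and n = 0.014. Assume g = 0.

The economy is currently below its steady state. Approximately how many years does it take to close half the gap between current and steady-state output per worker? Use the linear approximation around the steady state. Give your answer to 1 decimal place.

about 21.0 years

Near the steady state the convergence rate is λ = (1 − α)(n + δ).
λ = (1 − 0.45) × 0.060 = 0.55 × 0.060 = 0.0330
Half-life = ln 2 / λ = 0.6931 / 0.0330 ≈ 21.00 years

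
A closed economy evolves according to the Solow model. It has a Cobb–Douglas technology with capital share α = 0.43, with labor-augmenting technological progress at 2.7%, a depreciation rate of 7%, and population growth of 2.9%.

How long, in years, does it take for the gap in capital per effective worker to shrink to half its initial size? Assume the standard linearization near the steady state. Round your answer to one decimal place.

half-life ≈ 9.7 years

Near the steady state the convergence rate is λ = (1 − α)(n + g + δ).
λ = (1 − 0.43) × 0.126 = 0.57 × 0.126 = 0.07182
Half-life = ln 2 / λ = 0.6931 / 0.07182 ≈ 9.65 years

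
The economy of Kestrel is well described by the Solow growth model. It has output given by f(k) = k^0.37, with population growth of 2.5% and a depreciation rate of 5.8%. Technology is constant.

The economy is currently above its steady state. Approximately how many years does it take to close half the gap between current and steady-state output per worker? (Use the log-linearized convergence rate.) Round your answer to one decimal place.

Near the steady state the convergence rate is λ = (1 − α)(n + δ).
λ = (1 − 0.37) × 0.083 = 0.63 × 0.083 = 0.05229
Half-life = ln 2 / λ = 0.6931 / 0.05229 ≈ 13.25 years

t_½ ≈ 13.3 years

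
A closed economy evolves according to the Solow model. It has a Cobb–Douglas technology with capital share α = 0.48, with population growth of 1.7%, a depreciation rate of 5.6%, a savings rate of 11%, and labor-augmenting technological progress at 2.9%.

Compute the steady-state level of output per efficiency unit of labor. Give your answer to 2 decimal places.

y* ≈ 1.07

At the steady state, Δk = 0, so s·k^α = (n + g + δ)·k.
Dividing both sides by k: k^(1−α) = s / (n + g + δ).
k^0.52 = 0.11 / (0.017 + 0.029 + 0.056) = 0.11 / 0.102 = 1.0784
k* = 1.0784^(1/0.52) ≈ 1.1562
y* = (k*)^α = 1.1562^0.48 ≈ 1.0722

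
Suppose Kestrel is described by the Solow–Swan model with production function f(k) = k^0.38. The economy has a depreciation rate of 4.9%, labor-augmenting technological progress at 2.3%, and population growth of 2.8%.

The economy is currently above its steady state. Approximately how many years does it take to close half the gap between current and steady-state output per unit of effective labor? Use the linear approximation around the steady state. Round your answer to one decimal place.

half-life ≈ 11.2 years

Near the steady state the convergence rate is λ = (1 − α)(n + g + δ).
λ = (1 − 0.38) × 0.100 = 0.62 × 0.100 = 0.0620
Half-life = ln 2 / λ = 0.6931 / 0.0620 ≈ 11.18 years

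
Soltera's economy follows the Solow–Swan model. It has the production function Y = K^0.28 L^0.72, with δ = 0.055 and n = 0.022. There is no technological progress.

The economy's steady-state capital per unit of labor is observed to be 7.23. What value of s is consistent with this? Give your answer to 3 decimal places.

Steady state requires s·f(k) = (n + δ)·k, i.e. s·k^α = (n + δ)·k.
So s / (n + δ) = (k*)^(1−α) = 7.23^0.72 = 4.1551.
Therefore s = 4.1551 × (n + δ) = 4.1551 × 0.077 = 0.3199.

s ≈ 0.320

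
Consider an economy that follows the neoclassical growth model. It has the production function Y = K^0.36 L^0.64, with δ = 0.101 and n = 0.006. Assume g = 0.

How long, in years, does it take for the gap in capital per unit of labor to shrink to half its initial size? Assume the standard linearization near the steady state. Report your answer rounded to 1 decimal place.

Near the steady state the convergence rate is λ = (1 − α)(n + δ).
λ = (1 − 0.36) × 0.107 = 0.64 × 0.107 = 0.06848
Half-life = ln 2 / λ = 0.6931 / 0.06848 ≈ 10.12 years

half-life ≈ 10.1 years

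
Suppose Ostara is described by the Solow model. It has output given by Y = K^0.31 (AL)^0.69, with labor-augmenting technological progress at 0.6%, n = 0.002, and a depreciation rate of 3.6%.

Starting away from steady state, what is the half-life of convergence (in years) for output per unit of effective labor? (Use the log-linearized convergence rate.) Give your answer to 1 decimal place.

about 22.8 years

Near the steady state the convergence rate is λ = (1 − α)(n + g + δ).
λ = (1 − 0.31) × 0.044 = 0.69 × 0.044 = 0.03036
Half-life = ln 2 / λ = 0.6931 / 0.03036 ≈ 22.83 years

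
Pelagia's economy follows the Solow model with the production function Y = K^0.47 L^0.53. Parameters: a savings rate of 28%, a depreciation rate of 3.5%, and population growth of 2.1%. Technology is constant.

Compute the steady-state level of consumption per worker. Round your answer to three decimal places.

c* ≈ 3.000

In steady state, investment equals break-even investment: s·k^α = (n + δ)·k.
Rearranging, k^(1−α) = s / (n + δ).
k^0.53 = 0.28 / (0.021 + 0.035) = 0.28 / 0.056 = 5.0000
k* = 5.0000^(1/0.53) ≈ 20.8359
y* = (k*)^α = 20.8359^0.47 ≈ 4.1672
c* = (1 − s)·y* = (1 − 0.28) × 4.1672 ≈ 3.0004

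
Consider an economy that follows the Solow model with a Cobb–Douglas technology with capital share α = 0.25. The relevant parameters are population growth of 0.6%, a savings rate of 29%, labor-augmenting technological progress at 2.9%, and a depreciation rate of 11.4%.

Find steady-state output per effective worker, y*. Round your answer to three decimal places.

y* = 1.249

In steady state, investment equals break-even investment: s·k^α = (n + g + δ)·k.
Dividing both sides by k: k^(1−α) = s / (n + g + δ).
k^0.75 = 0.29 / (0.006 + 0.029 + 0.114) = 0.29 / 0.149 = 1.9463
k* = 1.9463^(1/0.75) ≈ 2.4300
y* = (k*)^α = 2.4300^0.25 ≈ 1.2485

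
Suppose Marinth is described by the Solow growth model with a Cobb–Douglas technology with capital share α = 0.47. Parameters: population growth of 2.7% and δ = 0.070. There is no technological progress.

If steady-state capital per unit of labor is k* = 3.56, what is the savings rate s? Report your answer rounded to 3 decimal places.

In steady state, investment equals break-even investment: s·k^α = (n + δ)·k.
So s / (n + δ) = (k*)^(1−α) = 3.56^0.53 = 1.9601.
Therefore s = 1.9601 × (n + δ) = 1.9601 × 0.097 = 0.1901.

s ≈ 0.190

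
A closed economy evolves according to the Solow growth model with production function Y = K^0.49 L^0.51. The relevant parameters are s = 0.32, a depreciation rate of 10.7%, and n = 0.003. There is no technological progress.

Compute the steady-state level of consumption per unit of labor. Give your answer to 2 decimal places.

c* = 1.90

In steady state, investment equals break-even investment: s·k^α = (n + δ)·k.
Rearranging, k^(1−α) = s / (n + δ).
k^0.51 = 0.32 / (0.003 + 0.107) = 0.32 / 0.110 = 2.9091
k* = 2.9091^(1/0.51) ≈ 8.1158
y* = (k*)^α = 8.1158^0.49 ≈ 2.7898
c* = (1 − s)·y* = (1 − 0.32) × 2.7898 ≈ 1.8971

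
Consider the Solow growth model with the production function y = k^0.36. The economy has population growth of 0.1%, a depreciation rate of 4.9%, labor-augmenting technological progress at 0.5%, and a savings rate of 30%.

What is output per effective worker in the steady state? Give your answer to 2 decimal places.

In steady state, investment equals break-even investment: s·k^α = (n + g + δ)·k.
Dividing both sides by k: k^(1−α) = s / (n + g + δ).
k^0.64 = 0.30 / (0.001 + 0.005 + 0.049) = 0.30 / 0.055 = 5.4545
k* = 5.4545^(1/0.64) ≈ 14.1638
y* = (k*)^α = 14.1638^0.36 ≈ 2.5967

y* ≈ 2.60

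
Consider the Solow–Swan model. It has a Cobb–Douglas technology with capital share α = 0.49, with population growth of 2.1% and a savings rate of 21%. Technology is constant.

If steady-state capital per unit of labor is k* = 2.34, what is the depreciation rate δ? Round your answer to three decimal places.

δ ≈ 0.115

Steady state requires s·f(k) = (n + δ)·k, i.e. s·k^α = (n + δ)·k.
So s / (n + δ) = (k*)^(1−α) = 2.34^0.51 = 1.5428.
Therefore n + δ = s / 1.5428 = 0.21 / 1.5428 = 0.1361, so δ = 0.1361 − 0.021 = 0.1151.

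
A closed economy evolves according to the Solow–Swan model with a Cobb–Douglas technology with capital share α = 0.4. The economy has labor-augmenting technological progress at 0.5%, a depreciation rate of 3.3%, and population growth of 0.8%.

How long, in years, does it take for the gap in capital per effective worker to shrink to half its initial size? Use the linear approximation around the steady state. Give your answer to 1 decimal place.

half-life ≈ 25.1 years

Near the steady state the convergence rate is λ = (1 − α)(n + g + δ).
λ = (1 − 0.4) × 0.046 = 0.6 × 0.046 = 0.0276
Half-life = ln 2 / λ = 0.6931 / 0.0276 ≈ 25.11 years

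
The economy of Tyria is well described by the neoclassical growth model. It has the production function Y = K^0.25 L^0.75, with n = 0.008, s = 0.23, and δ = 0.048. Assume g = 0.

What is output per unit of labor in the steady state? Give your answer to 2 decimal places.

y* = 1.60

In steady state, investment equals break-even investment: s·k^α = (n + δ)·k.
Dividing both sides by k: k^(1−α) = s / (n + δ).
k^0.75 = 0.23 / (0.008 + 0.048) = 0.23 / 0.056 = 4.1071
k* = 4.1071^(1/0.75) ≈ 6.5773
y* = (k*)^α = 6.5773^0.25 ≈ 1.6014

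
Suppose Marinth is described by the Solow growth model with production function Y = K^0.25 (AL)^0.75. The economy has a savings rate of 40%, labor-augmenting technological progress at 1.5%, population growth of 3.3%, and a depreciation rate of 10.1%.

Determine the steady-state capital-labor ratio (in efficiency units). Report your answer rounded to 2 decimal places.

k* = 3.73

Steady state requires s·f(k) = (n + g + δ)·k, i.e. s·k^α = (n + g + δ)·k.
Dividing both sides by k: k^(1−α) = s / (n + g + δ).
k^0.75 = 0.40 / (0.033 + 0.015 + 0.101) = 0.40 / 0.149 = 2.6846
k* = 2.6846^(1/0.75) ≈ 3.7311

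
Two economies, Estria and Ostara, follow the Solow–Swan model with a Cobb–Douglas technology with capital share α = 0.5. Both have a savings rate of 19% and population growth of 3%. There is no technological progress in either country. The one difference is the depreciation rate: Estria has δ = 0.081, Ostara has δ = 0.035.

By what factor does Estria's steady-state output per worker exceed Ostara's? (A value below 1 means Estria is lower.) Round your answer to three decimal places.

ratio ≈ 0.586

Steady-state y* = [s/(n + δ)]^(α/(1−α)), so the ratio is [ (s_E/(n + δ)_E) / (s_O/(n + δ)_O) ]^1.
s_E/(n + δ)_E = 0.19/0.111 = 1.7117; s_O/(n + δ)_O = 0.19/0.065 = 2.9231.
Ratio = (1.7117/2.9231)^1 = 0.5856^1 ≈ 0.5856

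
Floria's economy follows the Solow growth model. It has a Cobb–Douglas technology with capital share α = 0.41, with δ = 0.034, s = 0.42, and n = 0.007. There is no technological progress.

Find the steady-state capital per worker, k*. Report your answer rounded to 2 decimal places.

In steady state, investment equals break-even investment: s·k^α = (n + δ)·k.
Rearranging, k^(1−α) = s / (n + δ).
k^0.59 = 0.42 / (0.007 + 0.034) = 0.42 / 0.041 = 10.2439
k* = 10.2439^(1/0.59) ≈ 51.6004

k* ≈ 51.60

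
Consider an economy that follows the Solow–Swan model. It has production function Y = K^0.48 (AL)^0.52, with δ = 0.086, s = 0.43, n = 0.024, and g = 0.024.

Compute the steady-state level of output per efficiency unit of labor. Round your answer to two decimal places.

Steady state requires s·f(k) = (n + g + δ)·k, i.e. s·k^α = (n + g + δ)·k.
Rearranging, k^(1−α) = s / (n + g + δ).
k^0.52 = 0.43 / (0.024 + 0.024 + 0.086) = 0.43 / 0.134 = 3.2090
k* = 3.2090^(1/0.52) ≈ 9.4143
y* = (k*)^α = 9.4143^0.48 ≈ 2.9337

y* ≈ 2.93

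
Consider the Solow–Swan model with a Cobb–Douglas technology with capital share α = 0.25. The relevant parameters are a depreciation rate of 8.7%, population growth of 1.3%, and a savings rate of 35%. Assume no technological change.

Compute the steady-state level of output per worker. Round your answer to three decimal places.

y* ≈ 1.518

At the steady state, Δk = 0, so s·k^α = (n + δ)·k.
Rearranging, k^(1−α) = s / (n + δ).
k^0.75 = 0.35 / (0.013 + 0.087) = 0.35 / 0.100 = 3.5000
k* = 3.5000^(1/0.75) ≈ 5.3140
y* = (k*)^α = 5.3140^0.25 ≈ 1.5183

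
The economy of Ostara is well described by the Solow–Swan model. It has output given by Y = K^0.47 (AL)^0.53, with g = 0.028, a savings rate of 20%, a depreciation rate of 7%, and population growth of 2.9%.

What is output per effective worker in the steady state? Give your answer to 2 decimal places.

At the steady state, Δk = 0, so s·k^α = (n + g + δ)·k.
Rearranging, k^(1−α) = s / (n + g + δ).
k^0.53 = 0.20 / (0.029 + 0.028 + 0.070) = 0.20 / 0.127 = 1.5748
k* = 1.5748^(1/0.53) ≈ 2.3557
y* = (k*)^α = 2.3557^0.47 ≈ 1.4959

y* = 1.50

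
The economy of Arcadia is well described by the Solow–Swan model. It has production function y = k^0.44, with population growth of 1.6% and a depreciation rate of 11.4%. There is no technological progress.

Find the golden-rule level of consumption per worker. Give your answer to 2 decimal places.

At the golden rule, f'(k) = n + δ, so α·k^(α−1) = n + δ and k_gold = (α/(n + δ))^(1/(1−α)).
k_gold = (0.44/0.130)^(1/0.56) = 3.3846^1.7857 ≈ 8.8215
c_gold = f(k_gold) − (n + δ)·k_gold = 2.6064 − 0.130×8.8215 ≈ 1.4596

c_gold ≈ 1.46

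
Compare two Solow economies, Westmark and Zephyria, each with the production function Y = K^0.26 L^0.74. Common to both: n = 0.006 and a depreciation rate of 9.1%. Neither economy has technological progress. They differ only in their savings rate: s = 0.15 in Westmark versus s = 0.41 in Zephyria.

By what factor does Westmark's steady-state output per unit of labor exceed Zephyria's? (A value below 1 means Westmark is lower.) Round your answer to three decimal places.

Steady-state y* = [s/(n + δ)]^(α/(1−α)), so the ratio is [ (s_W/(n + δ)_W) / (s_Z/(n + δ)_Z) ]^0.3514.
s_W/(n + δ)_W = 0.15/0.097 = 1.5464; s_Z/(n + δ)_Z = 0.41/0.097 = 4.2268.
Ratio = (1.5464/4.2268)^0.3514 = 0.3659^0.3514 ≈ 0.7024

ratio ≈ 0.702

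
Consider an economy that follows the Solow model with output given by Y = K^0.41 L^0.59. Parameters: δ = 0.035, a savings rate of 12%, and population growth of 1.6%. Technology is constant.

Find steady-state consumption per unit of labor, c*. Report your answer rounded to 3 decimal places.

c* = 1.595

At the steady state, Δk = 0, so s·k^α = (n + δ)·k.
Dividing both sides by k: k^(1−α) = s / (n + δ).
k^0.59 = 0.12 / (0.016 + 0.035) = 0.12 / 0.051 = 2.3529
k* = 2.3529^(1/0.59) ≈ 4.2642
y* = (k*)^α = 4.2642^0.41 ≈ 1.8123
c* = (1 − s)·y* = (1 − 0.12) × 1.8123 ≈ 1.5948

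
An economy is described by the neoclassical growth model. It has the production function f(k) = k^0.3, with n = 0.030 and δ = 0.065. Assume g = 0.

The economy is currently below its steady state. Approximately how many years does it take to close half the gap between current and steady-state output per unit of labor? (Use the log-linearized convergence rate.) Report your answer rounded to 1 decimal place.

about 10.4 years

Near the steady state the convergence rate is λ = (1 − α)(n + δ).
λ = (1 − 0.3) × 0.095 = 0.7 × 0.095 = 0.0665
Half-life = ln 2 / λ = 0.6931 / 0.0665 ≈ 10.42 years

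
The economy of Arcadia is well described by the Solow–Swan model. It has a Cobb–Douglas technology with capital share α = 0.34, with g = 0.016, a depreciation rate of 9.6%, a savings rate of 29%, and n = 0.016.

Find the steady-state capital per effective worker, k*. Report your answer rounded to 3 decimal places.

k* = 3.453

At the steady state, Δk = 0, so s·k^α = (n + g + δ)·k.
Dividing both sides by k: k^(1−α) = s / (n + g + δ).
k^0.66 = 0.29 / (0.016 + 0.016 + 0.096) = 0.29 / 0.128 = 2.2656
k* = 2.2656^(1/0.66) ≈ 3.4527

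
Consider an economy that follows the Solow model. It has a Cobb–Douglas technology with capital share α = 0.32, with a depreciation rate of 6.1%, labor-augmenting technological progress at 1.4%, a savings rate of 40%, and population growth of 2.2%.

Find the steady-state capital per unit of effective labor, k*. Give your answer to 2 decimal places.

At the steady state, Δk = 0, so s·k^α = (n + g + δ)·k.
Rearranging, k^(1−α) = s / (n + g + δ).
k^0.68 = 0.40 / (0.022 + 0.014 + 0.061) = 0.40 / 0.097 = 4.1237
k* = 4.1237^(1/0.68) ≈ 8.0322

k* ≈ 8.03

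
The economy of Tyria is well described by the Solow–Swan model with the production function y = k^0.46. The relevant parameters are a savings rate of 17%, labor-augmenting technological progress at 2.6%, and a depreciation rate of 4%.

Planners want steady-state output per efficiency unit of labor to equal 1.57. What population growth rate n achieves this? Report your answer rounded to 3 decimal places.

n ≈ 0.034

In steady state, investment equals break-even investment: s·k^α = (n + g + δ)·k.
Since y* = [s/(n + g + δ)]^(α/(1−α)), we have s/(n + g + δ) = (y*)^((1−α)/α) = 1.57^1.1739 = 1.6981.
Therefore n + g + δ = s / 1.6981 = 0.17 / 1.6981 = 0.1001, so n = 0.1001 − 0.066 = 0.0341.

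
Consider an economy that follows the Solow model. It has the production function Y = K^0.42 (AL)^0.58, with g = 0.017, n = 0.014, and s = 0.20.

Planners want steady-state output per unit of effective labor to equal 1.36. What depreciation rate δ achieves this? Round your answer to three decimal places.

δ ≈ 0.100

In steady state, investment equals break-even investment: s·k^α = (n + g + δ)·k.
Since y* = [s/(n + g + δ)]^(α/(1−α)), we have s/(n + g + δ) = (y*)^((1−α)/α) = 1.36^1.381 = 1.5290.
Therefore n + g + δ = s / 1.5290 = 0.20 / 1.5290 = 0.1308, so δ = 0.1308 − 0.031 = 0.0998.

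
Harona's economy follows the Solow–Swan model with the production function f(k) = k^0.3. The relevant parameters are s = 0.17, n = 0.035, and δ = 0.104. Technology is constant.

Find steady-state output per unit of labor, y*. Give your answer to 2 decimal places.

y* = 1.09

In steady state, investment equals break-even investment: s·k^α = (n + δ)·k.
Dividing both sides by k: k^(1−α) = s / (n + δ).
k^0.7 = 0.17 / (0.035 + 0.104) = 0.17 / 0.139 = 1.2230
k* = 1.2230^(1/0.7) ≈ 1.3332
y* = (k*)^α = 1.3332^0.3 ≈ 1.0901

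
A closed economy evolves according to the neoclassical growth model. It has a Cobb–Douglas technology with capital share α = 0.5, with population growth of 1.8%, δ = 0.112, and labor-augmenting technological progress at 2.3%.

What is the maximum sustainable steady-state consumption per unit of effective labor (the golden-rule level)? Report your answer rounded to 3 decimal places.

At the golden rule, f'(k) = n + g + δ, so α·k^(α−1) = n + g + δ and k_gold = (α/(n + g + δ))^(1/(1−α)).
k_gold = (0.5/0.153)^(1/0.5) = 3.2680^2 ≈ 10.6798
c_gold = f(k_gold) − (n + g + δ)·k_gold = 3.2680 − 0.153×10.6798 ≈ 1.6340

c_gold ≈ 1.634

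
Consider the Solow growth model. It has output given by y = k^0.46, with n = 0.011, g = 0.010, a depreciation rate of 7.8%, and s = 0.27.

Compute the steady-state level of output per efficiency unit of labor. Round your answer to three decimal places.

y* ≈ 2.351

Steady state requires s·f(k) = (n + g + δ)·k, i.e. s·k^α = (n + g + δ)·k.
Dividing both sides by k: k^(1−α) = s / (n + g + δ).
k^0.54 = 0.27 / (0.011 + 0.010 + 0.078) = 0.27 / 0.099 = 2.7273
k* = 2.7273^(1/0.54) ≈ 6.4108
y* = (k*)^α = 6.4108^0.46 ≈ 2.3506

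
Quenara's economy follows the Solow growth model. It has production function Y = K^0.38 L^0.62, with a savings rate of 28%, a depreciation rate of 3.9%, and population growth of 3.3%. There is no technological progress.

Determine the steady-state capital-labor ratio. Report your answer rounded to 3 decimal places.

k* = 8.940

At the steady state, Δk = 0, so s·k^α = (n + δ)·k.
Rearranging, k^(1−α) = s / (n + δ).
k^0.62 = 0.28 / (0.033 + 0.039) = 0.28 / 0.072 = 3.8889
k* = 3.8889^(1/0.62) ≈ 8.9399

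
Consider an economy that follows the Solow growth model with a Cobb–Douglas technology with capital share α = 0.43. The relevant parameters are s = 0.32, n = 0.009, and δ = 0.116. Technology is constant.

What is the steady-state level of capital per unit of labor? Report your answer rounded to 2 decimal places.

Steady state requires s·f(k) = (n + δ)·k, i.e. s·k^α = (n + δ)·k.
Rearranging, k^(1−α) = s / (n + δ).
k^0.57 = 0.32 / (0.009 + 0.116) = 0.32 / 0.125 = 2.5600
k* = 2.5600^(1/0.57) ≈ 5.2025

k* = 5.20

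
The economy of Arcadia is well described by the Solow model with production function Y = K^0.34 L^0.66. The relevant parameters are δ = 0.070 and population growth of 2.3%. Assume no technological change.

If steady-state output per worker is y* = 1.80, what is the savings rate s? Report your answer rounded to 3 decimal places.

s ≈ 0.291

At the steady state, Δk = 0, so s·k^α = (n + δ)·k.
Since y* = [s/(n + δ)]^(α/(1−α)), we have s/(n + δ) = (y*)^((1−α)/α) = 1.80^1.9412 = 3.1299.
Therefore s = 3.1299 × (n + δ) = 3.1299 × 0.093 = 0.2911.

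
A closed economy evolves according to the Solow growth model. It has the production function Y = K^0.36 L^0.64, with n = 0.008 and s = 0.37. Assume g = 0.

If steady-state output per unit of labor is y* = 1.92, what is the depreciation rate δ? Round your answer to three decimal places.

Steady state requires s·f(k) = (n + δ)·k, i.e. s·k^α = (n + δ)·k.
Since y* = [s/(n + δ)]^(α/(1−α)), we have s/(n + δ) = (y*)^((1−α)/α) = 1.92^1.7778 = 3.1890.
Therefore n + δ = s / 3.1890 = 0.37 / 3.1890 = 0.1160, so δ = 0.1160 − 0.008 = 0.1080.

δ ≈ 0.108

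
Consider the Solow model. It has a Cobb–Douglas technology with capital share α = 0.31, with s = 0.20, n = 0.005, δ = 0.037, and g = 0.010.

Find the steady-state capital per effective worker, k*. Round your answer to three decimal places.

k* = 7.045

In steady state, investment equals break-even investment: s·k^α = (n + g + δ)·k.
Dividing both sides by k: k^(1−α) = s / (n + g + δ).
k^0.69 = 0.20 / (0.005 + 0.010 + 0.037) = 0.20 / 0.052 = 3.8462
k* = 3.8462^(1/0.69) ≈ 7.0449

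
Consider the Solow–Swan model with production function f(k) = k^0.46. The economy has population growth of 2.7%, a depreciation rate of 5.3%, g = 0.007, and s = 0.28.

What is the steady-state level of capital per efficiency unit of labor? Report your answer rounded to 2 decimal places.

k* = 8.71

At the steady state, Δk = 0, so s·k^α = (n + g + δ)·k.
Dividing both sides by k: k^(1−α) = s / (n + g + δ).
k^0.54 = 0.28 / (0.027 + 0.007 + 0.053) = 0.28 / 0.087 = 3.2184
k* = 3.2184^(1/0.54) ≈ 8.7111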